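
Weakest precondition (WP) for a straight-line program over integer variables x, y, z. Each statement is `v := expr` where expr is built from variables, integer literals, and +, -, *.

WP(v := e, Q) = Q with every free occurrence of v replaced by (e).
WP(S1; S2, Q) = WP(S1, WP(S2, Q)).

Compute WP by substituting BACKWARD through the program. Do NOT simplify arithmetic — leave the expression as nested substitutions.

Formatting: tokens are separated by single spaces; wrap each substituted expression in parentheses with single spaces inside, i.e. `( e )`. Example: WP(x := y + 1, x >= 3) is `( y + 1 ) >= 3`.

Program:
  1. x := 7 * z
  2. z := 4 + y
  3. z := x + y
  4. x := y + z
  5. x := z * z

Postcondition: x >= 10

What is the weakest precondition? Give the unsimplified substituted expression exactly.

post: x >= 10
stmt 5: x := z * z  -- replace 1 occurrence(s) of x with (z * z)
  => ( z * z ) >= 10
stmt 4: x := y + z  -- replace 0 occurrence(s) of x with (y + z)
  => ( z * z ) >= 10
stmt 3: z := x + y  -- replace 2 occurrence(s) of z with (x + y)
  => ( ( x + y ) * ( x + y ) ) >= 10
stmt 2: z := 4 + y  -- replace 0 occurrence(s) of z with (4 + y)
  => ( ( x + y ) * ( x + y ) ) >= 10
stmt 1: x := 7 * z  -- replace 2 occurrence(s) of x with (7 * z)
  => ( ( ( 7 * z ) + y ) * ( ( 7 * z ) + y ) ) >= 10

Answer: ( ( ( 7 * z ) + y ) * ( ( 7 * z ) + y ) ) >= 10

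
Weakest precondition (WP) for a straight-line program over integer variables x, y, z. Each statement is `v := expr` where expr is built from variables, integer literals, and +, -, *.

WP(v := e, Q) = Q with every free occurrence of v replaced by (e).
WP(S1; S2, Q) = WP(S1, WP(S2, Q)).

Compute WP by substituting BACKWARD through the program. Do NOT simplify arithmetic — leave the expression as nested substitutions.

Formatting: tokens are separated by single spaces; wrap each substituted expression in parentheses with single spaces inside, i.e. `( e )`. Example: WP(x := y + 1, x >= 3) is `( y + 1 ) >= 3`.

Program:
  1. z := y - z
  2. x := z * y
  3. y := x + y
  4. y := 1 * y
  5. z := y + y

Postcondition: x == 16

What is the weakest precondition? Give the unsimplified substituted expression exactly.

post: x == 16
stmt 5: z := y + y  -- replace 0 occurrence(s) of z with (y + y)
  => x == 16
stmt 4: y := 1 * y  -- replace 0 occurrence(s) of y with (1 * y)
  => x == 16
stmt 3: y := x + y  -- replace 0 occurrence(s) of y with (x + y)
  => x == 16
stmt 2: x := z * y  -- replace 1 occurrence(s) of x with (z * y)
  => ( z * y ) == 16
stmt 1: z := y - z  -- replace 1 occurrence(s) of z with (y - z)
  => ( ( y - z ) * y ) == 16

Answer: ( ( y - z ) * y ) == 16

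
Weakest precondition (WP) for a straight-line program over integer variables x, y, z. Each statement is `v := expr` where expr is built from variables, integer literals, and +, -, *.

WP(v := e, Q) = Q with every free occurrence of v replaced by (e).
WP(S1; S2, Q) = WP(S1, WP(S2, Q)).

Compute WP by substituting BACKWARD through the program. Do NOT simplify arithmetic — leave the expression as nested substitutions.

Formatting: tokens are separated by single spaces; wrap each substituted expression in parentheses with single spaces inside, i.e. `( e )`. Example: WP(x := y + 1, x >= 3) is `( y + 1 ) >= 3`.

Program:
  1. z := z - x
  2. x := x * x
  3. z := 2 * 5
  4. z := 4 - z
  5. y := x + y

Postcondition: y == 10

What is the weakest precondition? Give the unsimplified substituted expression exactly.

Answer: ( ( x * x ) + y ) == 10

Derivation:
post: y == 10
stmt 5: y := x + y  -- replace 1 occurrence(s) of y with (x + y)
  => ( x + y ) == 10
stmt 4: z := 4 - z  -- replace 0 occurrence(s) of z with (4 - z)
  => ( x + y ) == 10
stmt 3: z := 2 * 5  -- replace 0 occurrence(s) of z with (2 * 5)
  => ( x + y ) == 10
stmt 2: x := x * x  -- replace 1 occurrence(s) of x with (x * x)
  => ( ( x * x ) + y ) == 10
stmt 1: z := z - x  -- replace 0 occurrence(s) of z with (z - x)
  => ( ( x * x ) + y ) == 10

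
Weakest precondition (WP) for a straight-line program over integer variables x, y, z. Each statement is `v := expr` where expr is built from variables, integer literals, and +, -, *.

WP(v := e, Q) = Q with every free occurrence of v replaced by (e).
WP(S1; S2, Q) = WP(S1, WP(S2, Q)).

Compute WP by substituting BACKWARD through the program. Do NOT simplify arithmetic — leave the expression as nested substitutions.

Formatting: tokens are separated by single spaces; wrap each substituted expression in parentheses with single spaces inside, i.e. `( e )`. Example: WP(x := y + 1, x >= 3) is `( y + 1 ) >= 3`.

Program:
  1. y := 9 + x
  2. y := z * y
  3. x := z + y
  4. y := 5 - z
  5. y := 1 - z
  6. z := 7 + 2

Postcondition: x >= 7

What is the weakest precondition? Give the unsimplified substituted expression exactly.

post: x >= 7
stmt 6: z := 7 + 2  -- replace 0 occurrence(s) of z with (7 + 2)
  => x >= 7
stmt 5: y := 1 - z  -- replace 0 occurrence(s) of y with (1 - z)
  => x >= 7
stmt 4: y := 5 - z  -- replace 0 occurrence(s) of y with (5 - z)
  => x >= 7
stmt 3: x := z + y  -- replace 1 occurrence(s) of x with (z + y)
  => ( z + y ) >= 7
stmt 2: y := z * y  -- replace 1 occurrence(s) of y with (z * y)
  => ( z + ( z * y ) ) >= 7
stmt 1: y := 9 + x  -- replace 1 occurrence(s) of y with (9 + x)
  => ( z + ( z * ( 9 + x ) ) ) >= 7

Answer: ( z + ( z * ( 9 + x ) ) ) >= 7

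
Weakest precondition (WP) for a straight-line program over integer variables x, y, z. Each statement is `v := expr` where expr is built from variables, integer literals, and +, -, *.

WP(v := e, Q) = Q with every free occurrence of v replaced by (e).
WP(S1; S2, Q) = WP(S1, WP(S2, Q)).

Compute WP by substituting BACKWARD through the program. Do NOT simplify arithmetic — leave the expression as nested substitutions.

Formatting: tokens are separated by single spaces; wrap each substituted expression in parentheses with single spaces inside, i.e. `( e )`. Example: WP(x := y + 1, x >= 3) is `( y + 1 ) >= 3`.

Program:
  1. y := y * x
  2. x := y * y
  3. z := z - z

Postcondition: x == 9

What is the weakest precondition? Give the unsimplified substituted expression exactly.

Answer: ( ( y * x ) * ( y * x ) ) == 9

Derivation:
post: x == 9
stmt 3: z := z - z  -- replace 0 occurrence(s) of z with (z - z)
  => x == 9
stmt 2: x := y * y  -- replace 1 occurrence(s) of x with (y * y)
  => ( y * y ) == 9
stmt 1: y := y * x  -- replace 2 occurrence(s) of y with (y * x)
  => ( ( y * x ) * ( y * x ) ) == 9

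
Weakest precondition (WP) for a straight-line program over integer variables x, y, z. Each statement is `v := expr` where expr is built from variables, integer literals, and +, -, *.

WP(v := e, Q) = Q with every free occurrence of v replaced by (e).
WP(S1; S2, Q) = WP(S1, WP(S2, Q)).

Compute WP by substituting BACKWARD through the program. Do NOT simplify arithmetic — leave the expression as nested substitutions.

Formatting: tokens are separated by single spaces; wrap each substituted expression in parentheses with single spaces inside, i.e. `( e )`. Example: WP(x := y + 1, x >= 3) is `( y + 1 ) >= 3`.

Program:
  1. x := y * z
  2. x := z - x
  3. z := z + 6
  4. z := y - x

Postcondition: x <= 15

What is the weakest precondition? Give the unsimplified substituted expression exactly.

post: x <= 15
stmt 4: z := y - x  -- replace 0 occurrence(s) of z with (y - x)
  => x <= 15
stmt 3: z := z + 6  -- replace 0 occurrence(s) of z with (z + 6)
  => x <= 15
stmt 2: x := z - x  -- replace 1 occurrence(s) of x with (z - x)
  => ( z - x ) <= 15
stmt 1: x := y * z  -- replace 1 occurrence(s) of x with (y * z)
  => ( z - ( y * z ) ) <= 15

Answer: ( z - ( y * z ) ) <= 15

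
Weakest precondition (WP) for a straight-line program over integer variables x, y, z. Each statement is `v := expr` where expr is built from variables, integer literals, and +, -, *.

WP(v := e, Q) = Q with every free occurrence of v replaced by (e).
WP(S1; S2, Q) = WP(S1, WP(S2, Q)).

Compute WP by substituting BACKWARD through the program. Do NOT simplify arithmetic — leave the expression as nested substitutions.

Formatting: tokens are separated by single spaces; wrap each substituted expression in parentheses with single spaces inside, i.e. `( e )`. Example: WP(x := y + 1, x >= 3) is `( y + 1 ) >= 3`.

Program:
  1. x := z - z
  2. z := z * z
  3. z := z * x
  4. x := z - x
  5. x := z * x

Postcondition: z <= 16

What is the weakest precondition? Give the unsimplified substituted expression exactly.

post: z <= 16
stmt 5: x := z * x  -- replace 0 occurrence(s) of x with (z * x)
  => z <= 16
stmt 4: x := z - x  -- replace 0 occurrence(s) of x with (z - x)
  => z <= 16
stmt 3: z := z * x  -- replace 1 occurrence(s) of z with (z * x)
  => ( z * x ) <= 16
stmt 2: z := z * z  -- replace 1 occurrence(s) of z with (z * z)
  => ( ( z * z ) * x ) <= 16
stmt 1: x := z - z  -- replace 1 occurrence(s) of x with (z - z)
  => ( ( z * z ) * ( z - z ) ) <= 16

Answer: ( ( z * z ) * ( z - z ) ) <= 16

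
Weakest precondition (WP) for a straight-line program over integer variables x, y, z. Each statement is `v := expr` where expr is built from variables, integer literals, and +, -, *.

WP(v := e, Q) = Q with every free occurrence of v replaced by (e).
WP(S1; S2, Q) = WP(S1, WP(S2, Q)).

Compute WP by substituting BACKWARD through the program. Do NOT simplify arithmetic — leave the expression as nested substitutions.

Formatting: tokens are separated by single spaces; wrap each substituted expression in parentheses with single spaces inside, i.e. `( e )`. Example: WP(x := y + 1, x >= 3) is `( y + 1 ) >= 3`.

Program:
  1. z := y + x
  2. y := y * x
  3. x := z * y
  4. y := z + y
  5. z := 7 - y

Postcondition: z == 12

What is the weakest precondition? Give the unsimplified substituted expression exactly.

Answer: ( 7 - ( ( y + x ) + ( y * x ) ) ) == 12

Derivation:
post: z == 12
stmt 5: z := 7 - y  -- replace 1 occurrence(s) of z with (7 - y)
  => ( 7 - y ) == 12
stmt 4: y := z + y  -- replace 1 occurrence(s) of y with (z + y)
  => ( 7 - ( z + y ) ) == 12
stmt 3: x := z * y  -- replace 0 occurrence(s) of x with (z * y)
  => ( 7 - ( z + y ) ) == 12
stmt 2: y := y * x  -- replace 1 occurrence(s) of y with (y * x)
  => ( 7 - ( z + ( y * x ) ) ) == 12
stmt 1: z := y + x  -- replace 1 occurrence(s) of z with (y + x)
  => ( 7 - ( ( y + x ) + ( y * x ) ) ) == 12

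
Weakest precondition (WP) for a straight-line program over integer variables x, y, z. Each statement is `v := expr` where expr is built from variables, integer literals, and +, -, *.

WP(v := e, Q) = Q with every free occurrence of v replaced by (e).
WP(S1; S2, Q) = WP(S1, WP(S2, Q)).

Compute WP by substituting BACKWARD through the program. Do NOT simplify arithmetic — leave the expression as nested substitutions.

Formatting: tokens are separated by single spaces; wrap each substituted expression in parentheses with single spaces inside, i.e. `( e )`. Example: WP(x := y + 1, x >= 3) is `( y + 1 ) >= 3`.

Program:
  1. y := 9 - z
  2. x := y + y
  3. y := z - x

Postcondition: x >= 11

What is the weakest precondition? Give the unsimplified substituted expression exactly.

post: x >= 11
stmt 3: y := z - x  -- replace 0 occurrence(s) of y with (z - x)
  => x >= 11
stmt 2: x := y + y  -- replace 1 occurrence(s) of x with (y + y)
  => ( y + y ) >= 11
stmt 1: y := 9 - z  -- replace 2 occurrence(s) of y with (9 - z)
  => ( ( 9 - z ) + ( 9 - z ) ) >= 11

Answer: ( ( 9 - z ) + ( 9 - z ) ) >= 11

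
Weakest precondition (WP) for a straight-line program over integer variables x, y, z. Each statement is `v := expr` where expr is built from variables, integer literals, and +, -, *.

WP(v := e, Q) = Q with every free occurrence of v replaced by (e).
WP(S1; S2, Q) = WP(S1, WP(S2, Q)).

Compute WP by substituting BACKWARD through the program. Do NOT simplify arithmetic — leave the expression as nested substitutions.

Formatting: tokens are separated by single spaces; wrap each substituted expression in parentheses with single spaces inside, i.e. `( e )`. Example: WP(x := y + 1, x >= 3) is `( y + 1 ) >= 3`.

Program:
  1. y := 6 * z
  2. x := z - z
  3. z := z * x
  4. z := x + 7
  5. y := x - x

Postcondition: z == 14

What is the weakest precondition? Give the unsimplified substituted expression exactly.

post: z == 14
stmt 5: y := x - x  -- replace 0 occurrence(s) of y with (x - x)
  => z == 14
stmt 4: z := x + 7  -- replace 1 occurrence(s) of z with (x + 7)
  => ( x + 7 ) == 14
stmt 3: z := z * x  -- replace 0 occurrence(s) of z with (z * x)
  => ( x + 7 ) == 14
stmt 2: x := z - z  -- replace 1 occurrence(s) of x with (z - z)
  => ( ( z - z ) + 7 ) == 14
stmt 1: y := 6 * z  -- replace 0 occurrence(s) of y with (6 * z)
  => ( ( z - z ) + 7 ) == 14

Answer: ( ( z - z ) + 7 ) == 14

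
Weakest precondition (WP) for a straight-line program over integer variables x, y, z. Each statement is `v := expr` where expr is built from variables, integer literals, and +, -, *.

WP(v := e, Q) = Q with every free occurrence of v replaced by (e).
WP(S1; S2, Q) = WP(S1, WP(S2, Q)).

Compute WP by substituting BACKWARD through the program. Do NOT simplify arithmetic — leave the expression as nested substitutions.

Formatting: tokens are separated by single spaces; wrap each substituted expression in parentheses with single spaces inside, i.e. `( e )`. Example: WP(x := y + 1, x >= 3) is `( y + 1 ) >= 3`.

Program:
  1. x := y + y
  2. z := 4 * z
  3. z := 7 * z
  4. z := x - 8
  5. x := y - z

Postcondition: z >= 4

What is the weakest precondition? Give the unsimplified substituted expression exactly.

Answer: ( ( y + y ) - 8 ) >= 4

Derivation:
post: z >= 4
stmt 5: x := y - z  -- replace 0 occurrence(s) of x with (y - z)
  => z >= 4
stmt 4: z := x - 8  -- replace 1 occurrence(s) of z with (x - 8)
  => ( x - 8 ) >= 4
stmt 3: z := 7 * z  -- replace 0 occurrence(s) of z with (7 * z)
  => ( x - 8 ) >= 4
stmt 2: z := 4 * z  -- replace 0 occurrence(s) of z with (4 * z)
  => ( x - 8 ) >= 4
stmt 1: x := y + y  -- replace 1 occurrence(s) of x with (y + y)
  => ( ( y + y ) - 8 ) >= 4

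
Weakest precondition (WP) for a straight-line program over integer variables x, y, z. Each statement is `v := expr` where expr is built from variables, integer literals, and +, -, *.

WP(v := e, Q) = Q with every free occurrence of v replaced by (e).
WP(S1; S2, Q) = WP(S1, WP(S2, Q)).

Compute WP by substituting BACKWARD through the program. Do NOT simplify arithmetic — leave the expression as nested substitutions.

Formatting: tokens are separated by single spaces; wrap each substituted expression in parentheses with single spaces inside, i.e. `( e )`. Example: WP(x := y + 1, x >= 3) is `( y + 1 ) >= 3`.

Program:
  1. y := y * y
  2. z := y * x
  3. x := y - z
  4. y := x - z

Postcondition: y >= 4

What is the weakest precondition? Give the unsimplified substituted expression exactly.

post: y >= 4
stmt 4: y := x - z  -- replace 1 occurrence(s) of y with (x - z)
  => ( x - z ) >= 4
stmt 3: x := y - z  -- replace 1 occurrence(s) of x with (y - z)
  => ( ( y - z ) - z ) >= 4
stmt 2: z := y * x  -- replace 2 occurrence(s) of z with (y * x)
  => ( ( y - ( y * x ) ) - ( y * x ) ) >= 4
stmt 1: y := y * y  -- replace 3 occurrence(s) of y with (y * y)
  => ( ( ( y * y ) - ( ( y * y ) * x ) ) - ( ( y * y ) * x ) ) >= 4

Answer: ( ( ( y * y ) - ( ( y * y ) * x ) ) - ( ( y * y ) * x ) ) >= 4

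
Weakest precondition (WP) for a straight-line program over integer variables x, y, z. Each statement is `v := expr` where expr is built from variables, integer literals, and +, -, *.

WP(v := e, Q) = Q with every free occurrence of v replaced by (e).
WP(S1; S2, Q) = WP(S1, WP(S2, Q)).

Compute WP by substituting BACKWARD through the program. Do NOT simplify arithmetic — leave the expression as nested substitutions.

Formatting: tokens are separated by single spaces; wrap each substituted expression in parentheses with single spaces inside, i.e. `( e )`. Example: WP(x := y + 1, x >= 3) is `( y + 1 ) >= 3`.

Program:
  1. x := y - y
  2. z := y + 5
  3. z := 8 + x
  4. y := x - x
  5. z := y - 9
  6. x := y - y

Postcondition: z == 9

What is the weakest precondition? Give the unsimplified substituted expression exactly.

Answer: ( ( ( y - y ) - ( y - y ) ) - 9 ) == 9

Derivation:
post: z == 9
stmt 6: x := y - y  -- replace 0 occurrence(s) of x with (y - y)
  => z == 9
stmt 5: z := y - 9  -- replace 1 occurrence(s) of z with (y - 9)
  => ( y - 9 ) == 9
stmt 4: y := x - x  -- replace 1 occurrence(s) of y with (x - x)
  => ( ( x - x ) - 9 ) == 9
stmt 3: z := 8 + x  -- replace 0 occurrence(s) of z with (8 + x)
  => ( ( x - x ) - 9 ) == 9
stmt 2: z := y + 5  -- replace 0 occurrence(s) of z with (y + 5)
  => ( ( x - x ) - 9 ) == 9
stmt 1: x := y - y  -- replace 2 occurrence(s) of x with (y - y)
  => ( ( ( y - y ) - ( y - y ) ) - 9 ) == 9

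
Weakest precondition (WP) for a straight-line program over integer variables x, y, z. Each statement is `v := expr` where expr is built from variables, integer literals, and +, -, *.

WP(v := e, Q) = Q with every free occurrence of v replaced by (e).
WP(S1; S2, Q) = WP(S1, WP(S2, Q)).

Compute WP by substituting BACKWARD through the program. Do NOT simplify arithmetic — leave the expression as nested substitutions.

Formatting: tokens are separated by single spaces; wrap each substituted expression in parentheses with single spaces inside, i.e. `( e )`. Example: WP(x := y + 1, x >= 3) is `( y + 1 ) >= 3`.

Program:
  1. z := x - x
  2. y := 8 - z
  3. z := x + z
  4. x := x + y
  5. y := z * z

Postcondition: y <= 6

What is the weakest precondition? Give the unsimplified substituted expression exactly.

post: y <= 6
stmt 5: y := z * z  -- replace 1 occurrence(s) of y with (z * z)
  => ( z * z ) <= 6
stmt 4: x := x + y  -- replace 0 occurrence(s) of x with (x + y)
  => ( z * z ) <= 6
stmt 3: z := x + z  -- replace 2 occurrence(s) of z with (x + z)
  => ( ( x + z ) * ( x + z ) ) <= 6
stmt 2: y := 8 - z  -- replace 0 occurrence(s) of y with (8 - z)
  => ( ( x + z ) * ( x + z ) ) <= 6
stmt 1: z := x - x  -- replace 2 occurrence(s) of z with (x - x)
  => ( ( x + ( x - x ) ) * ( x + ( x - x ) ) ) <= 6

Answer: ( ( x + ( x - x ) ) * ( x + ( x - x ) ) ) <= 6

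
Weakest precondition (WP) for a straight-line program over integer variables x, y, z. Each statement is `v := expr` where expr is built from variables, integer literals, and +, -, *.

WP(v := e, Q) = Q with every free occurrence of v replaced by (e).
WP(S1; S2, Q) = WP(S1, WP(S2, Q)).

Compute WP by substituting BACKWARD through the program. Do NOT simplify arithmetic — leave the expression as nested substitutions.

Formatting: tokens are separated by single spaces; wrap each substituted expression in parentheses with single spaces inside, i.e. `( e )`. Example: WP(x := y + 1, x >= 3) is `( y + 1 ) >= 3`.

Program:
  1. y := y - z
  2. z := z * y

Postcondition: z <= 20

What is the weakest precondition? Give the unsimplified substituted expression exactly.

post: z <= 20
stmt 2: z := z * y  -- replace 1 occurrence(s) of z with (z * y)
  => ( z * y ) <= 20
stmt 1: y := y - z  -- replace 1 occurrence(s) of y with (y - z)
  => ( z * ( y - z ) ) <= 20

Answer: ( z * ( y - z ) ) <= 20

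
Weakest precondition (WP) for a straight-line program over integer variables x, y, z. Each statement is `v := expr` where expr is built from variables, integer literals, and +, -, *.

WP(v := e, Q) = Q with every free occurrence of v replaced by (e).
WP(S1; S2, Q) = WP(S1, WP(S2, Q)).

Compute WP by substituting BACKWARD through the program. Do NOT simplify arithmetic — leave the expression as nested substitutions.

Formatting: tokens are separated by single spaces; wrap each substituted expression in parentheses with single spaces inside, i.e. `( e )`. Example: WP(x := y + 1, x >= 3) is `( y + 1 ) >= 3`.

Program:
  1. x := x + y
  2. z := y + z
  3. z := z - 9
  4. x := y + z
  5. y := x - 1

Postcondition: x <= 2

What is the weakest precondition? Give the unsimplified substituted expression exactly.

Answer: ( y + ( ( y + z ) - 9 ) ) <= 2

Derivation:
post: x <= 2
stmt 5: y := x - 1  -- replace 0 occurrence(s) of y with (x - 1)
  => x <= 2
stmt 4: x := y + z  -- replace 1 occurrence(s) of x with (y + z)
  => ( y + z ) <= 2
stmt 3: z := z - 9  -- replace 1 occurrence(s) of z with (z - 9)
  => ( y + ( z - 9 ) ) <= 2
stmt 2: z := y + z  -- replace 1 occurrence(s) of z with (y + z)
  => ( y + ( ( y + z ) - 9 ) ) <= 2
stmt 1: x := x + y  -- replace 0 occurrence(s) of x with (x + y)
  => ( y + ( ( y + z ) - 9 ) ) <= 2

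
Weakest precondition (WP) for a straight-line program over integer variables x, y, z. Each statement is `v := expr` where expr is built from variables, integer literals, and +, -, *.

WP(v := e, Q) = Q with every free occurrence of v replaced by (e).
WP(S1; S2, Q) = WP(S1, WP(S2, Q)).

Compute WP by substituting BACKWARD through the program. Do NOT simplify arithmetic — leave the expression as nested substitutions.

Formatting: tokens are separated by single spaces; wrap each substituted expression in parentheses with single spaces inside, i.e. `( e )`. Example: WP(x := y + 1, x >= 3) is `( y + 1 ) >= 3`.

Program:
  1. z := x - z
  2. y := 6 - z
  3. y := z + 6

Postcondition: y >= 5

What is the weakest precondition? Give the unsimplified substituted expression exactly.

post: y >= 5
stmt 3: y := z + 6  -- replace 1 occurrence(s) of y with (z + 6)
  => ( z + 6 ) >= 5
stmt 2: y := 6 - z  -- replace 0 occurrence(s) of y with (6 - z)
  => ( z + 6 ) >= 5
stmt 1: z := x - z  -- replace 1 occurrence(s) of z with (x - z)
  => ( ( x - z ) + 6 ) >= 5

Answer: ( ( x - z ) + 6 ) >= 5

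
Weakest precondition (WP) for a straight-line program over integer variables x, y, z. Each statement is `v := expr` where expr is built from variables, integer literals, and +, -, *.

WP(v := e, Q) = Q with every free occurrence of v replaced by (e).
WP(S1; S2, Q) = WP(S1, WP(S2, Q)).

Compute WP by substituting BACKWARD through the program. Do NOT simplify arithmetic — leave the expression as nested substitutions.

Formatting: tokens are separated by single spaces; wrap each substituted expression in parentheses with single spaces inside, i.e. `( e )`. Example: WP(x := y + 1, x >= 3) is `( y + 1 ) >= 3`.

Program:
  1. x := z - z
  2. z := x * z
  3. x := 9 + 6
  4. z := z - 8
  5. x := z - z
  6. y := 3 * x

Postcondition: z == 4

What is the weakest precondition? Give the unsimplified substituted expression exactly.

post: z == 4
stmt 6: y := 3 * x  -- replace 0 occurrence(s) of y with (3 * x)
  => z == 4
stmt 5: x := z - z  -- replace 0 occurrence(s) of x with (z - z)
  => z == 4
stmt 4: z := z - 8  -- replace 1 occurrence(s) of z with (z - 8)
  => ( z - 8 ) == 4
stmt 3: x := 9 + 6  -- replace 0 occurrence(s) of x with (9 + 6)
  => ( z - 8 ) == 4
stmt 2: z := x * z  -- replace 1 occurrence(s) of z with (x * z)
  => ( ( x * z ) - 8 ) == 4
stmt 1: x := z - z  -- replace 1 occurrence(s) of x with (z - z)
  => ( ( ( z - z ) * z ) - 8 ) == 4

Answer: ( ( ( z - z ) * z ) - 8 ) == 4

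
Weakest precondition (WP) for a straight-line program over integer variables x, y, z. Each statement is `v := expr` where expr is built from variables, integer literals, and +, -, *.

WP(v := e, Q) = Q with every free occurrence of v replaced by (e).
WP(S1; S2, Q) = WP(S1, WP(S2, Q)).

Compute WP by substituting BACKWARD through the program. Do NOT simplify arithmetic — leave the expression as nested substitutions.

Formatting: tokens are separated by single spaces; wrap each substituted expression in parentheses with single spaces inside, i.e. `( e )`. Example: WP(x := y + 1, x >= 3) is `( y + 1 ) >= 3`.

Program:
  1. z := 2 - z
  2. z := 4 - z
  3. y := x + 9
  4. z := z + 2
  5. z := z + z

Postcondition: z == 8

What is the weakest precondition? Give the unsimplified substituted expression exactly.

post: z == 8
stmt 5: z := z + z  -- replace 1 occurrence(s) of z with (z + z)
  => ( z + z ) == 8
stmt 4: z := z + 2  -- replace 2 occurrence(s) of z with (z + 2)
  => ( ( z + 2 ) + ( z + 2 ) ) == 8
stmt 3: y := x + 9  -- replace 0 occurrence(s) of y with (x + 9)
  => ( ( z + 2 ) + ( z + 2 ) ) == 8
stmt 2: z := 4 - z  -- replace 2 occurrence(s) of z with (4 - z)
  => ( ( ( 4 - z ) + 2 ) + ( ( 4 - z ) + 2 ) ) == 8
stmt 1: z := 2 - z  -- replace 2 occurrence(s) of z with (2 - z)
  => ( ( ( 4 - ( 2 - z ) ) + 2 ) + ( ( 4 - ( 2 - z ) ) + 2 ) ) == 8

Answer: ( ( ( 4 - ( 2 - z ) ) + 2 ) + ( ( 4 - ( 2 - z ) ) + 2 ) ) == 8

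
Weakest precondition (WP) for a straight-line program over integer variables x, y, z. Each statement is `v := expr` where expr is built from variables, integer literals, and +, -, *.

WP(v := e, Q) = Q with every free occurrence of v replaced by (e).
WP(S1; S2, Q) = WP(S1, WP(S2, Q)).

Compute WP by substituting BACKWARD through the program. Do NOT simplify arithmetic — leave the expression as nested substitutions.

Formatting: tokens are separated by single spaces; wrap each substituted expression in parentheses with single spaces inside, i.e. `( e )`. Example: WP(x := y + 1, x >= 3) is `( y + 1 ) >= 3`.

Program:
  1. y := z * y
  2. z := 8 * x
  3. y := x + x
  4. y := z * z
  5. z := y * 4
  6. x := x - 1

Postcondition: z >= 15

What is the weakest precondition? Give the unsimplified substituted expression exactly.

post: z >= 15
stmt 6: x := x - 1  -- replace 0 occurrence(s) of x with (x - 1)
  => z >= 15
stmt 5: z := y * 4  -- replace 1 occurrence(s) of z with (y * 4)
  => ( y * 4 ) >= 15
stmt 4: y := z * z  -- replace 1 occurrence(s) of y with (z * z)
  => ( ( z * z ) * 4 ) >= 15
stmt 3: y := x + x  -- replace 0 occurrence(s) of y with (x + x)
  => ( ( z * z ) * 4 ) >= 15
stmt 2: z := 8 * x  -- replace 2 occurrence(s) of z with (8 * x)
  => ( ( ( 8 * x ) * ( 8 * x ) ) * 4 ) >= 15
stmt 1: y := z * y  -- replace 0 occurrence(s) of y with (z * y)
  => ( ( ( 8 * x ) * ( 8 * x ) ) * 4 ) >= 15

Answer: ( ( ( 8 * x ) * ( 8 * x ) ) * 4 ) >= 15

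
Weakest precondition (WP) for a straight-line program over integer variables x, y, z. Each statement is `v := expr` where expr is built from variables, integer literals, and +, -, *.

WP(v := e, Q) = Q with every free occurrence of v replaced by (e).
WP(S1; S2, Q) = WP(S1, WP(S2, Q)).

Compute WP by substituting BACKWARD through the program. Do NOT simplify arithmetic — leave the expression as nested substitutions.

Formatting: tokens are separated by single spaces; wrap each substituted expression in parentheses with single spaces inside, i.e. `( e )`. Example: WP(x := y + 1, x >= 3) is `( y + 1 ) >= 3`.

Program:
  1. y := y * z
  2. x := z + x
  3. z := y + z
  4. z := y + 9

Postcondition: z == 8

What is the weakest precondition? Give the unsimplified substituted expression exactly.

Answer: ( ( y * z ) + 9 ) == 8

Derivation:
post: z == 8
stmt 4: z := y + 9  -- replace 1 occurrence(s) of z with (y + 9)
  => ( y + 9 ) == 8
stmt 3: z := y + z  -- replace 0 occurrence(s) of z with (y + z)
  => ( y + 9 ) == 8
stmt 2: x := z + x  -- replace 0 occurrence(s) of x with (z + x)
  => ( y + 9 ) == 8
stmt 1: y := y * z  -- replace 1 occurrence(s) of y with (y * z)
  => ( ( y * z ) + 9 ) == 8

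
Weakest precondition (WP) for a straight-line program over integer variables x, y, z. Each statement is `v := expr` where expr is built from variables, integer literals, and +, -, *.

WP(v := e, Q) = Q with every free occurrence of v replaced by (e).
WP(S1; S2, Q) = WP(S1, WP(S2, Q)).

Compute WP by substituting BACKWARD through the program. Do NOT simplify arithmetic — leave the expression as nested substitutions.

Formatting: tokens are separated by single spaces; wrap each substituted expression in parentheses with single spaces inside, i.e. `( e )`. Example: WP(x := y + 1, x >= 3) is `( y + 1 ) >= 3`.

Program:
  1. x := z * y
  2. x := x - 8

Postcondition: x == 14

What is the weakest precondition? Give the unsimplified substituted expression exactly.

post: x == 14
stmt 2: x := x - 8  -- replace 1 occurrence(s) of x with (x - 8)
  => ( x - 8 ) == 14
stmt 1: x := z * y  -- replace 1 occurrence(s) of x with (z * y)
  => ( ( z * y ) - 8 ) == 14

Answer: ( ( z * y ) - 8 ) == 14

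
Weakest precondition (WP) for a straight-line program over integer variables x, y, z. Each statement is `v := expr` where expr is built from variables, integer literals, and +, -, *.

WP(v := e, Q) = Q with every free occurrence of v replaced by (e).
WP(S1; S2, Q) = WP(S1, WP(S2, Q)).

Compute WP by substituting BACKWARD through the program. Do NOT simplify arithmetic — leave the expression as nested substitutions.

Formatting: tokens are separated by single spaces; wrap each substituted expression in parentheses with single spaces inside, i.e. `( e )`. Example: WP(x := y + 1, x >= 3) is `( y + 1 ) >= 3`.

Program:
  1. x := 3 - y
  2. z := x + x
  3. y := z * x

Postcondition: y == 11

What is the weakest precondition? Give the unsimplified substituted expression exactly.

Answer: ( ( ( 3 - y ) + ( 3 - y ) ) * ( 3 - y ) ) == 11

Derivation:
post: y == 11
stmt 3: y := z * x  -- replace 1 occurrence(s) of y with (z * x)
  => ( z * x ) == 11
stmt 2: z := x + x  -- replace 1 occurrence(s) of z with (x + x)
  => ( ( x + x ) * x ) == 11
stmt 1: x := 3 - y  -- replace 3 occurrence(s) of x with (3 - y)
  => ( ( ( 3 - y ) + ( 3 - y ) ) * ( 3 - y ) ) == 11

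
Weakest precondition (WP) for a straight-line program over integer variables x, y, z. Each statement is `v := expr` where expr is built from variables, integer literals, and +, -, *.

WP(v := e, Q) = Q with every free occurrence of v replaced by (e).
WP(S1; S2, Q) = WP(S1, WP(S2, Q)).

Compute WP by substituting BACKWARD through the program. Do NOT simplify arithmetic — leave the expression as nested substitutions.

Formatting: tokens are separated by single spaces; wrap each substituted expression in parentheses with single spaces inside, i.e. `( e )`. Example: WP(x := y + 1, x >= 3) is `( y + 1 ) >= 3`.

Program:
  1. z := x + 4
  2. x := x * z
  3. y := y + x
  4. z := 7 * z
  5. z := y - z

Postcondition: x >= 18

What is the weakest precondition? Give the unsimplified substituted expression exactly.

Answer: ( x * ( x + 4 ) ) >= 18

Derivation:
post: x >= 18
stmt 5: z := y - z  -- replace 0 occurrence(s) of z with (y - z)
  => x >= 18
stmt 4: z := 7 * z  -- replace 0 occurrence(s) of z with (7 * z)
  => x >= 18
stmt 3: y := y + x  -- replace 0 occurrence(s) of y with (y + x)
  => x >= 18
stmt 2: x := x * z  -- replace 1 occurrence(s) of x with (x * z)
  => ( x * z ) >= 18
stmt 1: z := x + 4  -- replace 1 occurrence(s) of z with (x + 4)
  => ( x * ( x + 4 ) ) >= 18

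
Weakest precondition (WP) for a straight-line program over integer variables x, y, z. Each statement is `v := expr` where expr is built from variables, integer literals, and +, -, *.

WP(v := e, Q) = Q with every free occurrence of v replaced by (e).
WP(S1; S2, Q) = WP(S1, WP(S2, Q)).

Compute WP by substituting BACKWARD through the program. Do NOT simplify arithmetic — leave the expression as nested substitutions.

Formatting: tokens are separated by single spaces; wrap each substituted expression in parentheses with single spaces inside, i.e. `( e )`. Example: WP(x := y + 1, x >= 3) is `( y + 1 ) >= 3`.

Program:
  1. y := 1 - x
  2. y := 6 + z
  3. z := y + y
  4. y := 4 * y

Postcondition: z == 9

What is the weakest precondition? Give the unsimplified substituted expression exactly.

Answer: ( ( 6 + z ) + ( 6 + z ) ) == 9

Derivation:
post: z == 9
stmt 4: y := 4 * y  -- replace 0 occurrence(s) of y with (4 * y)
  => z == 9
stmt 3: z := y + y  -- replace 1 occurrence(s) of z with (y + y)
  => ( y + y ) == 9
stmt 2: y := 6 + z  -- replace 2 occurrence(s) of y with (6 + z)
  => ( ( 6 + z ) + ( 6 + z ) ) == 9
stmt 1: y := 1 - x  -- replace 0 occurrence(s) of y with (1 - x)
  => ( ( 6 + z ) + ( 6 + z ) ) == 9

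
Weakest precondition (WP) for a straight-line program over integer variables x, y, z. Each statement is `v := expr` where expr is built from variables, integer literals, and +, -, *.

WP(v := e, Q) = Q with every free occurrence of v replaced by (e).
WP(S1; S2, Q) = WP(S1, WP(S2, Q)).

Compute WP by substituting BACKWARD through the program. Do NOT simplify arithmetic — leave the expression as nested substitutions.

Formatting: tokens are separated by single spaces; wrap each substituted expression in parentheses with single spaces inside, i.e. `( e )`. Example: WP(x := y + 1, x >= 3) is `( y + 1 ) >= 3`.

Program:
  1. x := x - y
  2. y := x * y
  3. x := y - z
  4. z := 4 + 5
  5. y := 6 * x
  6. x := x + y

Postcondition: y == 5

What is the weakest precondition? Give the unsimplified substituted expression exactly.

post: y == 5
stmt 6: x := x + y  -- replace 0 occurrence(s) of x with (x + y)
  => y == 5
stmt 5: y := 6 * x  -- replace 1 occurrence(s) of y with (6 * x)
  => ( 6 * x ) == 5
stmt 4: z := 4 + 5  -- replace 0 occurrence(s) of z with (4 + 5)
  => ( 6 * x ) == 5
stmt 3: x := y - z  -- replace 1 occurrence(s) of x with (y - z)
  => ( 6 * ( y - z ) ) == 5
stmt 2: y := x * y  -- replace 1 occurrence(s) of y with (x * y)
  => ( 6 * ( ( x * y ) - z ) ) == 5
stmt 1: x := x - y  -- replace 1 occurrence(s) of x with (x - y)
  => ( 6 * ( ( ( x - y ) * y ) - z ) ) == 5

Answer: ( 6 * ( ( ( x - y ) * y ) - z ) ) == 5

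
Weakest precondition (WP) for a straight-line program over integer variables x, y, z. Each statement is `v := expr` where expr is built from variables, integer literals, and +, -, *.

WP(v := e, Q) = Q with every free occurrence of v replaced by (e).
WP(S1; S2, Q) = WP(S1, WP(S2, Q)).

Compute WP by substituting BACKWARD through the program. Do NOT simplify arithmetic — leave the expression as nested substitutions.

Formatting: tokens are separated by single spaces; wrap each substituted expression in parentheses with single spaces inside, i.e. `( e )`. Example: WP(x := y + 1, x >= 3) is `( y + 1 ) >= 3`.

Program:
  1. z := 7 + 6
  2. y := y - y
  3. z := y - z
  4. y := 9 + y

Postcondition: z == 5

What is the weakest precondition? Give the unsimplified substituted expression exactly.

post: z == 5
stmt 4: y := 9 + y  -- replace 0 occurrence(s) of y with (9 + y)
  => z == 5
stmt 3: z := y - z  -- replace 1 occurrence(s) of z with (y - z)
  => ( y - z ) == 5
stmt 2: y := y - y  -- replace 1 occurrence(s) of y with (y - y)
  => ( ( y - y ) - z ) == 5
stmt 1: z := 7 + 6  -- replace 1 occurrence(s) of z with (7 + 6)
  => ( ( y - y ) - ( 7 + 6 ) ) == 5

Answer: ( ( y - y ) - ( 7 + 6 ) ) == 5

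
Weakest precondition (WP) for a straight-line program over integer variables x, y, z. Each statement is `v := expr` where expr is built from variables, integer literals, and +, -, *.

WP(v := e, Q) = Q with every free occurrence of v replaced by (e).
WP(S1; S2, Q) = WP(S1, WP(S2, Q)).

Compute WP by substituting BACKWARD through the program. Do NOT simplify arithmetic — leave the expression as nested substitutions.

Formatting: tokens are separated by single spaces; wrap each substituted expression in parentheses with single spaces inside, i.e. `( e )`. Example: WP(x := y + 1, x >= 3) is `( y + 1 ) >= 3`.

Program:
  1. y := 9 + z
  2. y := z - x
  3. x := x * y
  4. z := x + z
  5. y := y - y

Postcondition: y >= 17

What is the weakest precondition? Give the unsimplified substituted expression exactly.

post: y >= 17
stmt 5: y := y - y  -- replace 1 occurrence(s) of y with (y - y)
  => ( y - y ) >= 17
stmt 4: z := x + z  -- replace 0 occurrence(s) of z with (x + z)
  => ( y - y ) >= 17
stmt 3: x := x * y  -- replace 0 occurrence(s) of x with (x * y)
  => ( y - y ) >= 17
stmt 2: y := z - x  -- replace 2 occurrence(s) of y with (z - x)
  => ( ( z - x ) - ( z - x ) ) >= 17
stmt 1: y := 9 + z  -- replace 0 occurrence(s) of y with (9 + z)
  => ( ( z - x ) - ( z - x ) ) >= 17

Answer: ( ( z - x ) - ( z - x ) ) >= 17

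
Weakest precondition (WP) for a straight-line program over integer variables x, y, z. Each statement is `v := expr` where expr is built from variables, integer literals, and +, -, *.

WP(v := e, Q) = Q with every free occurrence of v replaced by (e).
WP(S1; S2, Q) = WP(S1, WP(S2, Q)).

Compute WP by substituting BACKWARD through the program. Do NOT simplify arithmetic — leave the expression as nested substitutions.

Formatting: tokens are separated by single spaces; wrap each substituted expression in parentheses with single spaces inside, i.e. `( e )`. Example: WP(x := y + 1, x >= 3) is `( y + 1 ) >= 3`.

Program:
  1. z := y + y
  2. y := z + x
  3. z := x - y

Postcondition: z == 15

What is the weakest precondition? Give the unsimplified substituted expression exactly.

Answer: ( x - ( ( y + y ) + x ) ) == 15

Derivation:
post: z == 15
stmt 3: z := x - y  -- replace 1 occurrence(s) of z with (x - y)
  => ( x - y ) == 15
stmt 2: y := z + x  -- replace 1 occurrence(s) of y with (z + x)
  => ( x - ( z + x ) ) == 15
stmt 1: z := y + y  -- replace 1 occurrence(s) of z with (y + y)
  => ( x - ( ( y + y ) + x ) ) == 15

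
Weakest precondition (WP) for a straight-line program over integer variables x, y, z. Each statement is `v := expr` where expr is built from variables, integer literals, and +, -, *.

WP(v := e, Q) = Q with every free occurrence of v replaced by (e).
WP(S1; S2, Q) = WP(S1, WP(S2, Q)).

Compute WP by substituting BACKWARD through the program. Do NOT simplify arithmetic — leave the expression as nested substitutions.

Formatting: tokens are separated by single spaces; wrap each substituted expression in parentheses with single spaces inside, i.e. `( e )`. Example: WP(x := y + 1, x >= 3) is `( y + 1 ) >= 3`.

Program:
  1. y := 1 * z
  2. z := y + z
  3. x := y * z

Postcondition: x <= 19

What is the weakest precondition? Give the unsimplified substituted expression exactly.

post: x <= 19
stmt 3: x := y * z  -- replace 1 occurrence(s) of x with (y * z)
  => ( y * z ) <= 19
stmt 2: z := y + z  -- replace 1 occurrence(s) of z with (y + z)
  => ( y * ( y + z ) ) <= 19
stmt 1: y := 1 * z  -- replace 2 occurrence(s) of y with (1 * z)
  => ( ( 1 * z ) * ( ( 1 * z ) + z ) ) <= 19

Answer: ( ( 1 * z ) * ( ( 1 * z ) + z ) ) <= 19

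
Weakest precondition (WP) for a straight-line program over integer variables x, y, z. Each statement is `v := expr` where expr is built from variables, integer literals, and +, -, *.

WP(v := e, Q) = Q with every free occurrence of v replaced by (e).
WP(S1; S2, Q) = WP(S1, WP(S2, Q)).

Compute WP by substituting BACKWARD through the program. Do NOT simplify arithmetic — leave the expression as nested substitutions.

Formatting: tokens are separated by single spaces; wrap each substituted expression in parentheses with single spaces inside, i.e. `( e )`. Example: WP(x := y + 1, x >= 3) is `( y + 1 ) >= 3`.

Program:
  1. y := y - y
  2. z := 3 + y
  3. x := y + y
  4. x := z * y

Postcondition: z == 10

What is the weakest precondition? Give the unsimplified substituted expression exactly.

Answer: ( 3 + ( y - y ) ) == 10

Derivation:
post: z == 10
stmt 4: x := z * y  -- replace 0 occurrence(s) of x with (z * y)
  => z == 10
stmt 3: x := y + y  -- replace 0 occurrence(s) of x with (y + y)
  => z == 10
stmt 2: z := 3 + y  -- replace 1 occurrence(s) of z with (3 + y)
  => ( 3 + y ) == 10
stmt 1: y := y - y  -- replace 1 occurrence(s) of y with (y - y)
  => ( 3 + ( y - y ) ) == 10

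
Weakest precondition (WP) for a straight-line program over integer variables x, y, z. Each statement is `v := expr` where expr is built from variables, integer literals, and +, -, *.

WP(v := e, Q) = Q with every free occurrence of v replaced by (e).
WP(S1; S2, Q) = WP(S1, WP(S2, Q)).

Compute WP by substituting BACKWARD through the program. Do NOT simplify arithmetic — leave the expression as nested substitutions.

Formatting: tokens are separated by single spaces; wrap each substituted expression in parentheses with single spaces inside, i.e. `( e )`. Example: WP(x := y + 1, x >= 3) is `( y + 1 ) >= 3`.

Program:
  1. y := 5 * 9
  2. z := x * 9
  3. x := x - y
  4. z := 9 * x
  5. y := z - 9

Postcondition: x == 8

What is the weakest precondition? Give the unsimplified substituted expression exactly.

post: x == 8
stmt 5: y := z - 9  -- replace 0 occurrence(s) of y with (z - 9)
  => x == 8
stmt 4: z := 9 * x  -- replace 0 occurrence(s) of z with (9 * x)
  => x == 8
stmt 3: x := x - y  -- replace 1 occurrence(s) of x with (x - y)
  => ( x - y ) == 8
stmt 2: z := x * 9  -- replace 0 occurrence(s) of z with (x * 9)
  => ( x - y ) == 8
stmt 1: y := 5 * 9  -- replace 1 occurrence(s) of y with (5 * 9)
  => ( x - ( 5 * 9 ) ) == 8

Answer: ( x - ( 5 * 9 ) ) == 8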